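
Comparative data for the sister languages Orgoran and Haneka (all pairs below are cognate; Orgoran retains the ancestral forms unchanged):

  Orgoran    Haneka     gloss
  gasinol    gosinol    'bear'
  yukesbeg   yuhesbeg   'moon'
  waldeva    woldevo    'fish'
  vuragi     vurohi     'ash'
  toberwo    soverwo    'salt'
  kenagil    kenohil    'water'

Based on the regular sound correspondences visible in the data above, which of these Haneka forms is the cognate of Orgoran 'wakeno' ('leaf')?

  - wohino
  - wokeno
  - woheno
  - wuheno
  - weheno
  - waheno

woheno

gasinol ~ gosinol, waldeva ~ woldevo — Orgoran a corresponds to Haneka o after a consonant, before a consonant other than r, m, n, p, b, f, v.
yukesbeg ~ yuhesbeg — Orgoran k corresponds to Haneka h between vowels (before a front vowel).
Applying these to Orgoran 'wakeno':
  wakeno → wokeno   (a→o after a consonant, before a consonant other than r, m, n, p, b, f, v)
  wokeno → woheno   (k→h between vowels (before a front vowel))
So the Haneka cognate is 'woheno'.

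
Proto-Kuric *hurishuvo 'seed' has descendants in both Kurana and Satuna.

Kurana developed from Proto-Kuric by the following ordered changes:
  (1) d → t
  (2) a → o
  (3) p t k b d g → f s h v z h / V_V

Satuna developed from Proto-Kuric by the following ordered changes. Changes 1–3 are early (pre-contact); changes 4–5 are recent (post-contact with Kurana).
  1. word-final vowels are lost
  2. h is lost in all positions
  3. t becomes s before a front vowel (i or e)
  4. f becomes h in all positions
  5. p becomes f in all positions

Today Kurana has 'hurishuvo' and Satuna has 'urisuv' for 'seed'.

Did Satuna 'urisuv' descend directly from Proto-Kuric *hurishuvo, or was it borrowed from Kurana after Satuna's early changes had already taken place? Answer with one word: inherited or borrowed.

If inherited, *hurishuvo would pass through all of Satuna's changes:
Satuna: *hurishuvo
  hurishuvo → hurishuv   [apocope]
  hurishuv → urisuv   [h-loss]
  urisuv (rule 3 does not apply)
  urisuv (rule 4 does not apply)
  urisuv (rule 5 does not apply)
  giving Satuna urisuv.
If borrowed from Kurana 'hurishuvo' after the early changes, it would undergo only the recent ones:
  rule 4 (unconditioned shift): no change (hurishuvo)
  rule 5 (unconditioned shift): no change (hurishuvo)
  ⇒ as a loan: hurishuvo
Satuna 'urisuv' matches the inherited outcome exactly, so it is an inherited cognate, not a loan.

inherited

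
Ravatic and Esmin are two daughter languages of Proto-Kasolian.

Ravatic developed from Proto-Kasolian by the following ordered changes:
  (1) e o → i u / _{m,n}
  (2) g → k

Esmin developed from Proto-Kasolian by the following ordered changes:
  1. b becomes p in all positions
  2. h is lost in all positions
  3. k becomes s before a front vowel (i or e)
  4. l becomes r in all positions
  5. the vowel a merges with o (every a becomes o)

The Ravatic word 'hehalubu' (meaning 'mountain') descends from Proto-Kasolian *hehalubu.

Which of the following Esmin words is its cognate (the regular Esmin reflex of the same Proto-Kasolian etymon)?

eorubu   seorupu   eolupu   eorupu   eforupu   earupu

Esmin: *hehalubu
  hehalubu → hehalupu   [unconditioned shift]
  hehalupu → ealupu   [h-loss]
  ealupu (rule 3 does not apply)
  ealupu → earupu   [unconditioned shift]
  earupu → eorupu   [vowel merger]
  giving Esmin eorupu.
The other candidates each miss or misapply at least one Esmin change.

eorupu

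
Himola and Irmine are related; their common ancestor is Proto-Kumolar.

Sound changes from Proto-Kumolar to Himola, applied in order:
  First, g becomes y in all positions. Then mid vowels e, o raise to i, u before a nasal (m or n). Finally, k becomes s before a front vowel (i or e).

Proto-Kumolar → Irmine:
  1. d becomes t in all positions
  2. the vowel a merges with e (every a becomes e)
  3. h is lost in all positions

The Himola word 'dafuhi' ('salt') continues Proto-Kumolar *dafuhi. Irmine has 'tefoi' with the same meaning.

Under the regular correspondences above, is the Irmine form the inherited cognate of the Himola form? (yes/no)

no

Derive the expected Irmine reflex of *dafuhi:
Irmine: start from *dafuhi.
  rule 1 (unconditioned shift): dafuhi → tafuhi
  rule 2 (vowel merger): tafuhi → tefuhi
  rule 3 (h-loss): tefuhi → tefui
  ⇒ Irmine tefui
The regular Irmine reflex would be 'tefui', but the attested form is 'tefoi'. The correspondence is irregular, so they are not cognates (the Irmine form has a different source).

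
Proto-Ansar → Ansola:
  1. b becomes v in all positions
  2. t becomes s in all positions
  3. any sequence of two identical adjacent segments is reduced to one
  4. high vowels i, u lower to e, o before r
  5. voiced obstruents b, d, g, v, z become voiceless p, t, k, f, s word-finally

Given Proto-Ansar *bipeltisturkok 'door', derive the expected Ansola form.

vipelsisorkok

Ansola: start from *bipeltisturkok.
  rule 1 (unconditioned shift): bipeltisturkok → vipeltisturkok
  rule 2 (unconditioned shift): vipeltisturkok → vipelsissurkok
  rule 3 (degemination): vipelsissurkok → vipelsisurkok
  rule 4 (pre-rhotic lowering): vipelsisurkok → vipelsisorkok
  rule 5: no change — vipelsisorkok
  ⇒ Ansola vipelsisorkok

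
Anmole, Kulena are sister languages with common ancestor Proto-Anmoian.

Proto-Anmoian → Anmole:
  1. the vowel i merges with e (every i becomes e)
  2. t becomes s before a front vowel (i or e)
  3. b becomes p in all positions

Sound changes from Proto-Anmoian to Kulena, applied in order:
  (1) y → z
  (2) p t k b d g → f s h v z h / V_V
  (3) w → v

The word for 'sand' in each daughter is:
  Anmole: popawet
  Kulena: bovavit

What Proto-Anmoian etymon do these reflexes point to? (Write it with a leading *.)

*bobawit

Position 5: Anmole has w, Kulena has v. Anmole preserves w here (none of its changes turn any other segment into w), so the proto-segment is *w.
Position 1: Anmole has p, Kulena has b. Kulena preserves b here (none of its changes turn any other segment into b), so the proto-segment is *b.
Position 6: Anmole has e, Kulena has i. Kulena preserves i here (none of its changes turn any other segment into i), so the proto-segment is *i.
Verify the candidate proto-form against each daughter:
Anmole: *bobawit > bobawet > popawet  (by vowel merger, unconditioned shift)
Kulena: *bobawit
  bobawit (rule 1 does not apply)
  bobawit → bovawit   [intervocalic lenition]
  bovawit → bovavit   [unconditioned shift]
  giving Kulena bovavit.
*bobawit is the unique common source.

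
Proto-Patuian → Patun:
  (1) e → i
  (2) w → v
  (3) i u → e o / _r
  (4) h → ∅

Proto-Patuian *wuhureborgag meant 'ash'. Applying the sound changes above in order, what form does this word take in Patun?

vuoriborgag

Patun: start from *wuhureborgag.
  rule 1 (vowel merger): wuhureborgag → wuhuriborgag
  rule 2 (unconditioned shift): wuhuriborgag → vuhuriborgag
  rule 3 (pre-rhotic lowering): vuhuriborgag → vuhoriborgag
  rule 4 (h-loss): vuhoriborgag → vuoriborgag
  ⇒ Patun vuoriborgag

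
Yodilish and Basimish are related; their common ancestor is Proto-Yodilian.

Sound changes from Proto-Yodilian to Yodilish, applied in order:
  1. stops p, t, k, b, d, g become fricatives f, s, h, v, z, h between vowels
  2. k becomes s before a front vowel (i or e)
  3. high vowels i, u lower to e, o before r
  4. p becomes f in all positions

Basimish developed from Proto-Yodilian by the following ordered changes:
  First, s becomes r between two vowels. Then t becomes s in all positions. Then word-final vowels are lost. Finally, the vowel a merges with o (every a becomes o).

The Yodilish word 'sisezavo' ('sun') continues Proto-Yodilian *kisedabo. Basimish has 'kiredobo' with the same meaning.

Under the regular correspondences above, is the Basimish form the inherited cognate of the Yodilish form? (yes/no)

Derive the expected Basimish reflex of *kisedabo:
Basimish: *kisedabo > kiredabo > kiredab > kiredob  (by rhotacism, apocope, vowel merger)
The regular Basimish reflex would be 'kiredob', but the attested form is 'kiredobo'. The correspondence is irregular, so they are not cognates (the Basimish form has a different source).

no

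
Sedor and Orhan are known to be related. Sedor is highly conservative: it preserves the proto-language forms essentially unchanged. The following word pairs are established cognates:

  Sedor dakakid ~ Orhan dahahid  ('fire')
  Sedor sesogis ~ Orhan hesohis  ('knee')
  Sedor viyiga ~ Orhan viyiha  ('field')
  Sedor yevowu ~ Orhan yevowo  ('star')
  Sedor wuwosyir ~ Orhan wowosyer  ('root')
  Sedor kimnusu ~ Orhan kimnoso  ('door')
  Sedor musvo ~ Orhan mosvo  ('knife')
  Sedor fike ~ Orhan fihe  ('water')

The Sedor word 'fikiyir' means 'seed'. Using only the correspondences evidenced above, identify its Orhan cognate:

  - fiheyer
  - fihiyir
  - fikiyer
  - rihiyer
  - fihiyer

dakakid ~ dahahid — Sedor k corresponds to Orhan h between vowels (before a front vowel).
wuwosyir ~ wowosyer — Sedor i corresponds to Orhan e after a consonant, before r.
Applying these to Sedor 'fikiyir':
  fikiyir → fihiyir   (k→h between vowels (before a front vowel))
  fihiyir → fihiyer   (i→e after a consonant, before r)
So the Orhan cognate is 'fihiyer'.

fihiyer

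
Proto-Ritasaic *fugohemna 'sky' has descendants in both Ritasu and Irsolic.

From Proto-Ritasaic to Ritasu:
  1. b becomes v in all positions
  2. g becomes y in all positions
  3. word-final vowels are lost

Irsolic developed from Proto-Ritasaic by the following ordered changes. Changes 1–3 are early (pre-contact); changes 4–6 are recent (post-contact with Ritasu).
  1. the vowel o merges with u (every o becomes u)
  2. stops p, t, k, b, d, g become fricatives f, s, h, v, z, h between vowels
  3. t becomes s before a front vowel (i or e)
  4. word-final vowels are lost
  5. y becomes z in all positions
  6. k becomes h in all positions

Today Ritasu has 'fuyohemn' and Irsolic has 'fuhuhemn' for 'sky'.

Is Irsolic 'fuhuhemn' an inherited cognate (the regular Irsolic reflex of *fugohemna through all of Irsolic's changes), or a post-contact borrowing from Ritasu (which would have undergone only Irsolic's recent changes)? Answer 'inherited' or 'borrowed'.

inherited

If inherited, *fugohemna would pass through all of Irsolic's changes:
Irsolic: *fugohemna
  fugohemna → fuguhemna   [vowel merger]
  fuguhemna → fuhuhemna   [intervocalic lenition]
  fuhuhemna (rule 3 does not apply)
  fuhuhemna → fuhuhemn   [apocope]
  fuhuhemn (rule 5 does not apply)
  fuhuhemn (rule 6 does not apply)
  giving Irsolic fuhuhemn.
If borrowed from Ritasu 'fuyohemn' after the early changes, it would undergo only the recent ones:
  rule 4 (apocope): no change (fuyohemn)
  rule 5 (unconditioned shift): fuyohemn → fuzohemn
  rule 6 (unconditioned shift): no change (fuzohemn)
  ⇒ as a loan: fuzohemn
Irsolic 'fuhuhemn' matches the inherited outcome exactly, so it is an inherited cognate, not a loan.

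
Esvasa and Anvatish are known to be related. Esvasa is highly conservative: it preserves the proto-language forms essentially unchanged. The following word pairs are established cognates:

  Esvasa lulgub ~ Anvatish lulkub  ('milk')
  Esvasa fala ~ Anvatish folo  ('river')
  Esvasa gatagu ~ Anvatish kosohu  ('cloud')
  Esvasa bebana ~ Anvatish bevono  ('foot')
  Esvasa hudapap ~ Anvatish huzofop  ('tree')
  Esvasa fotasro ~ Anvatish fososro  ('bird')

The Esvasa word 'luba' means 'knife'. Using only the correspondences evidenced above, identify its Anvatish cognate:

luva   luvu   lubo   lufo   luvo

luvo

bebana ~ bevono — Esvasa b corresponds to Anvatish v between vowels (before a back vowel).
fala ~ folo, bebana ~ bevono — Esvasa a corresponds to Anvatish o word-finally.
Applying these to Esvasa 'luba':
  luba → luva   (b→v between vowels (before a back vowel))
  luva → luvo   (a→o word-finally)
So the Anvatish cognate is 'luvo'.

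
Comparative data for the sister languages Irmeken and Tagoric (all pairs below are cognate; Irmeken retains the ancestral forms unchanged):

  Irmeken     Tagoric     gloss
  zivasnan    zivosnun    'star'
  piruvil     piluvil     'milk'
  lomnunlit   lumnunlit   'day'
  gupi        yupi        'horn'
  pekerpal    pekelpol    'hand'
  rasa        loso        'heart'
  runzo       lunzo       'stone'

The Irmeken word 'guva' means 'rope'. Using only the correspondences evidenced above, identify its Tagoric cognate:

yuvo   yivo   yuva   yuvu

gupi ~ yupi — Irmeken g corresponds to Tagoric y word-initially before a back vowel.
rasa ~ loso — Irmeken a corresponds to Tagoric o word-finally.
Applying these to Irmeken 'guva':
  guva → yuva   (g→y word-initially before a back vowel)
  yuva → yuvo   (a→o word-finally)
So the Tagoric cognate is 'yuvo'.

yuvo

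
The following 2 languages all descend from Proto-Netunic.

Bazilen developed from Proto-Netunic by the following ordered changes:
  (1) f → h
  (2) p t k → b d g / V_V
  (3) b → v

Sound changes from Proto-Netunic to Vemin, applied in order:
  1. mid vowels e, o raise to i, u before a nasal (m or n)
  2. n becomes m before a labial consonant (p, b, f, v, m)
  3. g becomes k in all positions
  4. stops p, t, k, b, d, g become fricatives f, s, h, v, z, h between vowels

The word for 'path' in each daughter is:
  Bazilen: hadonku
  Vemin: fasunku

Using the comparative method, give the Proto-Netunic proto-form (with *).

*fatonku

Position 4: Bazilen has o, Vemin has u. Bazilen preserves o here (none of its changes turn any other segment into o), so the proto-segment is *o.
Position 3: Bazilen has d, Vemin has s. Taking the neighbouring segments as reconstructed: Bazilen d could go back to *t or *d; Vemin s could go back to *t or *s — the one source consistent with every daughter is *t.
Verify the candidate proto-form against each daughter:
Bazilen: *fatonku
  fatonku → hatonku   [unconditioned shift]
  hatonku → hadonku   [intervocalic voicing]
  hadonku (rule 3 does not apply)
  giving Bazilen hadonku.
Vemin: *fatonku
  fatonku → fatunku   [pre-nasal raising]
  fatunku (rule 2 does not apply)
  fatunku (rule 3 does not apply)
  fatunku → fasunku   [intervocalic lenition]
  giving Vemin fasunku.
*fatonku is the unique common source.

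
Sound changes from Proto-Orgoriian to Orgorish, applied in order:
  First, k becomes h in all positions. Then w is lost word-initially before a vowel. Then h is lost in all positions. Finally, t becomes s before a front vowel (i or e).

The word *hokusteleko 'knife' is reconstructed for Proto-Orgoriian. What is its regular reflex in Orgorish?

Orgorish: *hokusteleko
  hokusteleko → hohusteleho   [unconditioned shift]
  hohusteleho (rule 2 does not apply)
  hohusteleho → ousteleo   [h-loss]
  ousteleo → ousseleo   [palatalisation]
  giving Orgorish ousseleo.

ousseleo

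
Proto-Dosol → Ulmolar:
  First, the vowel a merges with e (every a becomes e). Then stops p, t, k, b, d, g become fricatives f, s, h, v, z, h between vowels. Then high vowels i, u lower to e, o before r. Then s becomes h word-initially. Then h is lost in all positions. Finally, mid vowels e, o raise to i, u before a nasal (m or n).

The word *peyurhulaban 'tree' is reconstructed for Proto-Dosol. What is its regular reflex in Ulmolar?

peyorulevin

Ulmolar: *peyurhulaban
  peyurhulaban → peyurhuleben   [vowel merger]
  peyurhuleben → peyurhuleven   [intervocalic lenition]
  peyurhuleven → peyorhuleven   [pre-rhotic lowering]
  peyorhuleven (rule 4 does not apply)
  peyorhuleven → peyoruleven   [h-loss]
  peyoruleven → peyorulevin   [pre-nasal raising]
  giving Ulmolar peyorulevin.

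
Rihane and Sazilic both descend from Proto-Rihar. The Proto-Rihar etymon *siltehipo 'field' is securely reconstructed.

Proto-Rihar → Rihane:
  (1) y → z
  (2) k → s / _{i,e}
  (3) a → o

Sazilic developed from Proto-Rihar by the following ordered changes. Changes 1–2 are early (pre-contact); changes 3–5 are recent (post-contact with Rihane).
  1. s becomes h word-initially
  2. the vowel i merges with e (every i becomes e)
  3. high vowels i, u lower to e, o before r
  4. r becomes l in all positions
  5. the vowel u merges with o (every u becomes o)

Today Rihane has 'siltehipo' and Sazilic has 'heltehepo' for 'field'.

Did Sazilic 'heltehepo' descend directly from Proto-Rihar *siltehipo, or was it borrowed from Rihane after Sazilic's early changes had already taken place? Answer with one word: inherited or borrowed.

If inherited, *siltehipo would pass through all of Sazilic's changes:
Sazilic: start from *siltehipo.
  rule 1 (debuccalisation): siltehipo → hiltehipo
  rule 2 (vowel merger): hiltehipo → heltehepo
  rule 3: no change — heltehepo
  rule 4: no change — heltehepo
  rule 5: no change — heltehepo
  ⇒ Sazilic heltehepo
If borrowed from Rihane 'siltehipo' after the early changes, it would undergo only the recent ones:
  rule 3 (pre-rhotic lowering): no change (siltehipo)
  rule 4 (unconditioned shift): no change (siltehipo)
  rule 5 (vowel merger): no change (siltehipo)
  ⇒ as a loan: siltehipo
Sazilic 'heltehepo' matches the inherited outcome exactly, so it is an inherited cognate, not a loan.

inherited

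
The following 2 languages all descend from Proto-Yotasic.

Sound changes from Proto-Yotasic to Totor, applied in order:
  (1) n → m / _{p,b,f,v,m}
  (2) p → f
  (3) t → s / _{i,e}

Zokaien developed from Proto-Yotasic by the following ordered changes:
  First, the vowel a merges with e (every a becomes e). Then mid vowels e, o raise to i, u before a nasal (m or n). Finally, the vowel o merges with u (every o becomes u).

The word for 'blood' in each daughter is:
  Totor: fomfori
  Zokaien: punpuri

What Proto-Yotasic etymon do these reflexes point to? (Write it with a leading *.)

Position 2: Totor has o, Zokaien has u. Totor preserves o here (none of its changes turn any other segment into o), so the proto-segment is *o.
Position 1: Totor has f, Zokaien has p. Zokaien preserves p here (none of its changes turn any other segment into p), so the proto-segment is *p.
This points to *ponpori. Verify forward in each daughter:
Totor: *ponpori > pompori > fomfori  (by nasal place assimilation, unconditioned shift)
Zokaien: start from *ponpori.
  rule 1: no change — ponpori
  rule 2 (pre-nasal raising): ponpori → punpori
  rule 3 (vowel merger): punpori → punpuri
  ⇒ Zokaien punpuri
Only *ponpori yields all of Totor fomfori, Zokaien punpuri.

*ponpori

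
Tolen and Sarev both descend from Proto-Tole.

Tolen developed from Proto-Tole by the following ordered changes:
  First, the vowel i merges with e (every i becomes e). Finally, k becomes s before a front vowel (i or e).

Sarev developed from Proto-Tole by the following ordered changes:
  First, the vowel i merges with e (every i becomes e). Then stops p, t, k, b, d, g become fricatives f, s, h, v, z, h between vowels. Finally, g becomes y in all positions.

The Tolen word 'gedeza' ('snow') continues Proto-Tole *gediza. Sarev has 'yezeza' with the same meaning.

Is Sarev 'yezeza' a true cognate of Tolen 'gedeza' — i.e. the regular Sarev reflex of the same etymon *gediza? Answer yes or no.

Derive the expected Sarev reflex of *gediza:
Sarev: *gediza > gedeza > gezeza > yezeza  (by vowel merger, intervocalic lenition, unconditioned shift)
Sarev 'yezeza' matches the regular reflex exactly, so the pair is cognate.

yes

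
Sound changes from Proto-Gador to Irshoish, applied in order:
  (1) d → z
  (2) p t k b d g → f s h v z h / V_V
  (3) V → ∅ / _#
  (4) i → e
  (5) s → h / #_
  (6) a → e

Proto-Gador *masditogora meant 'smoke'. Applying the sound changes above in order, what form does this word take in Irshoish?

meszesohor

Irshoish: *masditogora
  masditogora → maszitogora   [unconditioned shift]
  maszitogora → maszisohora   [intervocalic lenition]
  maszisohora → maszisohor   [apocope]
  maszisohor → maszesohor   [vowel merger]
  maszesohor (rule 5 does not apply)
  maszesohor → meszesohor   [vowel merger]
  giving Irshoish meszesohor.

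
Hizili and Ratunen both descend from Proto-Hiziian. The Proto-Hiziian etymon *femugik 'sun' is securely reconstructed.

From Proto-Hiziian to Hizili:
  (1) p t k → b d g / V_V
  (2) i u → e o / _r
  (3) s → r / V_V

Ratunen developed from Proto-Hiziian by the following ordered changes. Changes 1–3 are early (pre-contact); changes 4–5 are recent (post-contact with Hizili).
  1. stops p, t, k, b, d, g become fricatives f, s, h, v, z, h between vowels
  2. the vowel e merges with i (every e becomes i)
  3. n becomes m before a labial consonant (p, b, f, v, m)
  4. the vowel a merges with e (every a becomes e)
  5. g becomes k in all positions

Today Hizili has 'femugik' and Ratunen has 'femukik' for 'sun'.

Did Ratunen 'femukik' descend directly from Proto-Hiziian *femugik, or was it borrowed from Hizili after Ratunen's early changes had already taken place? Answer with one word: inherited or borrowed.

borrowed

If inherited, *femugik would pass through all of Ratunen's changes:
Ratunen: *femugik > femuhik > fimuhik  (by intervocalic lenition, vowel merger)
If borrowed from Hizili 'femugik' after the early changes, it would undergo only the recent ones:
  rule 4 (vowel merger): no change (femugik)
  rule 5 (unconditioned shift): femugik → femukik
  ⇒ as a loan: femukik
Ratunen 'femukik' matches the loan outcome 'femukik', not the inherited 'fimuhik' — it skipped the early Ratunen changes, so it was borrowed from Hizili.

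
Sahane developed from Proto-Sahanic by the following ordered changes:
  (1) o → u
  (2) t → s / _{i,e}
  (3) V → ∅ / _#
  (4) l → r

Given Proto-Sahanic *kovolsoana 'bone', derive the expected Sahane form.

Sahane: *kovolsoana > kuvulsuana > kuvulsuan > kuvursuan  (by vowel merger, apocope, unconditioned shift)

kuvursuan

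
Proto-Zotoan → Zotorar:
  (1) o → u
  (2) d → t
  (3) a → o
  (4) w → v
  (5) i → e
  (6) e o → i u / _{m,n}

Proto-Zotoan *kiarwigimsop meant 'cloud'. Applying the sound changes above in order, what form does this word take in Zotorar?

Zotorar: *kiarwigimsop
  kiarwigimsop → kiarwigimsup   [vowel merger]
  kiarwigimsup (rule 2 does not apply)
  kiarwigimsup → kiorwigimsup   [vowel merger]
  kiorwigimsup → kiorvigimsup   [unconditioned shift]
  kiorvigimsup → keorvegemsup   [vowel merger]
  keorvegemsup → keorvegimsup   [pre-nasal raising]
  giving Zotorar keorvegimsup.

keorvegimsup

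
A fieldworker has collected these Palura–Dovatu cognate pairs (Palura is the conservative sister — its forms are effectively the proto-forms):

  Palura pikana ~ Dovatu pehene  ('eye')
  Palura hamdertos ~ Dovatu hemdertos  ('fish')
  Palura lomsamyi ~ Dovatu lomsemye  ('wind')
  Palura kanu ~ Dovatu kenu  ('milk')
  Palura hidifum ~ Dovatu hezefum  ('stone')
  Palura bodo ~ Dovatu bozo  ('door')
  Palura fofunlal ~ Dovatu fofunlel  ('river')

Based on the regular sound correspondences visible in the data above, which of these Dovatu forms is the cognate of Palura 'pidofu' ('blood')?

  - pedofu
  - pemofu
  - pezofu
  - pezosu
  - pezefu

pikana ~ pehene, hidifum ~ hezefum — Palura i corresponds to Dovatu e after a consonant, before a consonant other than r, m, n, p, b, f, v.
bodo ~ bozo — Palura d corresponds to Dovatu z between vowels (before a back vowel).
Applying these to Palura 'pidofu':
  pidofu → pedofu   (i→e after a consonant, before a consonant other than r, m, n, p, b, f, v)
  pedofu → pezofu   (d→z between vowels (before a back vowel))
So the Dovatu cognate is 'pezofu'.

pezofu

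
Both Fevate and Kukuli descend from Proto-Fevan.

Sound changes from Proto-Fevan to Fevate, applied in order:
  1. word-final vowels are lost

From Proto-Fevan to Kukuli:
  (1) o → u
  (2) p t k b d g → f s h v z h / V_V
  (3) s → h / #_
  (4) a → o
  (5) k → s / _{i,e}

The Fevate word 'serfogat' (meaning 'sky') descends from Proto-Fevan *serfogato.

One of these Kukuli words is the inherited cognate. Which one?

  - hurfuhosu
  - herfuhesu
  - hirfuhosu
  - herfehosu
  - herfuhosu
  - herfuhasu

Kukuli: *serfogato
  serfogato → serfugatu   [vowel merger]
  serfugatu → serfuhasu   [intervocalic lenition]
  serfuhasu → herfuhasu   [debuccalisation]
  herfuhasu → herfuhosu   [vowel merger]
  herfuhosu (rule 5 does not apply)
  giving Kukuli herfuhosu.
Among the options, 'herfuhosu' alone shows every Kukuli change applied in order.

herfuhosu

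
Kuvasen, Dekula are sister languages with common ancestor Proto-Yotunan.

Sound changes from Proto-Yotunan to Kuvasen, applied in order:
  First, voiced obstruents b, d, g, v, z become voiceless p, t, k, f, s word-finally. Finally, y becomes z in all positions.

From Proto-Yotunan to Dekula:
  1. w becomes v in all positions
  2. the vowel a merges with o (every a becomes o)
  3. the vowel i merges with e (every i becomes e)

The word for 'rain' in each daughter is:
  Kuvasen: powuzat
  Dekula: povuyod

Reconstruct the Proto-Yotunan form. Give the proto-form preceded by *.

Position 6: Kuvasen has a, Dekula has o. Kuvasen preserves a here (none of its changes turn any other segment into a), so the proto-segment is *a.
Position 7: Kuvasen has t, Dekula has d. Dekula preserves d here (none of its changes turn any other segment into d), so the proto-segment is *d.
Position 5: Kuvasen has z, Dekula has y. Dekula preserves y here (none of its changes turn any other segment into y), so the proto-segment is *y.
Continuing position by position gives *powuyad; check it forward:
Kuvasen: *powuyad
  powuyad → powuyat   [final devoicing]
  powuyat → powuzat   [unconditioned shift]
  giving Kuvasen powuzat.
Dekula: start from *powuyad.
  rule 1 (unconditioned shift): powuyad → povuyad
  rule 2 (vowel merger): povuyad → povuyod
  rule 3: no change — povuyod
  ⇒ Dekula povuyod
Only *powuyad yields all of Kuvasen powuzat, Dekula povuyod.

*powuyad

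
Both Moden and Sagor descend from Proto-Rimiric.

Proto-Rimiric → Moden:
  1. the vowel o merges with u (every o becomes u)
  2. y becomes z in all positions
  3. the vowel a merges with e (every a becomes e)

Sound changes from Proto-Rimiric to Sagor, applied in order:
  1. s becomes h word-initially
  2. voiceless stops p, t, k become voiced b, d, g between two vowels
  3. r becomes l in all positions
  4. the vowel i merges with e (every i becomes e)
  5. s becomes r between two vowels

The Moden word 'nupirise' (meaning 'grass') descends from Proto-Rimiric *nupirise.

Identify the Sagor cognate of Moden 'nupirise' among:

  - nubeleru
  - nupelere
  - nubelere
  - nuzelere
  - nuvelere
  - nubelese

nubelere

Sagor: start from *nupirise.
  rule 1: no change — nupirise
  rule 2 (intervocalic voicing): nupirise → nubirise
  rule 3 (unconditioned shift): nubirise → nubilise
  rule 4 (vowel merger): nubilise → nubelese
  rule 5 (rhotacism): nubelese → nubelere
  ⇒ Sagor nubelere
The other candidates each miss or misapply at least one Sagor change.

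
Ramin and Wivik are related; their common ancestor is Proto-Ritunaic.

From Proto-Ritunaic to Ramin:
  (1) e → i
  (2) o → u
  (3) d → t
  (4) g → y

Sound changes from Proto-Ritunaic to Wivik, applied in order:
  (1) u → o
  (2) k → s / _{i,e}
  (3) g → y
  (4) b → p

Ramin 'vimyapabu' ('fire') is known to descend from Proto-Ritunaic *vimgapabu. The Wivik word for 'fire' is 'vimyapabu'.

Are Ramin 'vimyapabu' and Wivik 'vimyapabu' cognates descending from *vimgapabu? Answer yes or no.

Derive the expected Wivik reflex of *vimgapabu:
Wivik: *vimgapabu > vimgapabo > vimyapabo > vimyapapo  (by vowel merger, unconditioned shift, unconditioned shift)
The regular Wivik reflex would be 'vimyapapo', but the attested form is 'vimyapabu'. The correspondence is irregular, so they are not cognates (the Wivik form has a different source).

no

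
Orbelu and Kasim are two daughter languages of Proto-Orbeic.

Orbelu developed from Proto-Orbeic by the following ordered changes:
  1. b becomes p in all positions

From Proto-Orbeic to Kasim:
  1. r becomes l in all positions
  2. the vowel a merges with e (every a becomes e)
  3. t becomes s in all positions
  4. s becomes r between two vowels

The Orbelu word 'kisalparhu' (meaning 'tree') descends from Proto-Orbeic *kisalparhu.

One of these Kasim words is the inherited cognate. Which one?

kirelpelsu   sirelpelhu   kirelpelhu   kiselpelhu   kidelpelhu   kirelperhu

Kasim: *kisalparhu > kisalpalhu > kiselpelhu > kirelpelhu  (by unconditioned shift, vowel merger, rhotacism)
The other candidates each miss or misapply at least one Kasim change.

kirelpelhu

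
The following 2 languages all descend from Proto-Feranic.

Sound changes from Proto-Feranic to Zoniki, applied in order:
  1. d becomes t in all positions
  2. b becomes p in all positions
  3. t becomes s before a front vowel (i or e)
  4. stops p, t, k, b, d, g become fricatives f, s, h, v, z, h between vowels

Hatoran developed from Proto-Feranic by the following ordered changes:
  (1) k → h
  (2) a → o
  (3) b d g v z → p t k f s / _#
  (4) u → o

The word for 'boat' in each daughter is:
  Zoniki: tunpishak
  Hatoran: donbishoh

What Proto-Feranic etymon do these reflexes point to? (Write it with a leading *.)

*dunbishak

Position 9: Zoniki has k, Hatoran has h. Zoniki preserves k here (none of its changes turn any other segment into k), so the proto-segment is *k.
Position 2: Zoniki has u, Hatoran has o. Zoniki preserves u here (none of its changes turn any other segment into u), so the proto-segment is *u.
Verify the candidate proto-form against each daughter:
Zoniki: start from *dunbishak.
  rule 1 (unconditioned shift): dunbishak → tunbishak
  rule 2 (unconditioned shift): tunbishak → tunpishak
  rule 3: no change — tunpishak
  rule 4: no change — tunpishak
  ⇒ Zoniki tunpishak
Hatoran: start from *dunbishak.
  rule 1 (unconditioned shift): dunbishak → dunbishah
  rule 2 (vowel merger): dunbishah → dunbishoh
  rule 3: no change — dunbishoh
  rule 4 (vowel merger): dunbishoh → donbishoh
  ⇒ Hatoran donbishoh
No other proto-form is consistent with every reflex, so the reconstruction is *dunbishak.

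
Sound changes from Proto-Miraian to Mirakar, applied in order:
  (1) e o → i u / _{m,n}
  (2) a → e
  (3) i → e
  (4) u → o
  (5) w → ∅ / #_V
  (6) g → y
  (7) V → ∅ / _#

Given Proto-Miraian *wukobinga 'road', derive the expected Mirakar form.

Mirakar: *wukobinga > wukobinge > wukobenge > wokobenge > okobenge > okobenye > okobeny  (by vowel merger, vowel merger, vowel merger, glide loss, unconditioned shift, apocope)

okobeny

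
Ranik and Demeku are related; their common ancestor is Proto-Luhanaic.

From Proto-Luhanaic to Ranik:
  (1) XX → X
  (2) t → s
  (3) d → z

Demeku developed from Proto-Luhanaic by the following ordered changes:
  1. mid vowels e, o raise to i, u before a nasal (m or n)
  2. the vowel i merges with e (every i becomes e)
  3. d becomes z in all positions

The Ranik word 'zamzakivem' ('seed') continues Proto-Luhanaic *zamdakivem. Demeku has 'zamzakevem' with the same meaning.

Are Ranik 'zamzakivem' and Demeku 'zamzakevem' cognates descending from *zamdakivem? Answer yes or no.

Derive the expected Demeku reflex of *zamdakivem:
Demeku: start from *zamdakivem.
  rule 1 (pre-nasal raising): zamdakivem → zamdakivim
  rule 2 (vowel merger): zamdakivim → zamdakevem
  rule 3 (unconditioned shift): zamdakevem → zamzakevem
  ⇒ Demeku zamzakevem
Demeku 'zamzakevem' matches the regular reflex exactly, so the pair is cognate.

yes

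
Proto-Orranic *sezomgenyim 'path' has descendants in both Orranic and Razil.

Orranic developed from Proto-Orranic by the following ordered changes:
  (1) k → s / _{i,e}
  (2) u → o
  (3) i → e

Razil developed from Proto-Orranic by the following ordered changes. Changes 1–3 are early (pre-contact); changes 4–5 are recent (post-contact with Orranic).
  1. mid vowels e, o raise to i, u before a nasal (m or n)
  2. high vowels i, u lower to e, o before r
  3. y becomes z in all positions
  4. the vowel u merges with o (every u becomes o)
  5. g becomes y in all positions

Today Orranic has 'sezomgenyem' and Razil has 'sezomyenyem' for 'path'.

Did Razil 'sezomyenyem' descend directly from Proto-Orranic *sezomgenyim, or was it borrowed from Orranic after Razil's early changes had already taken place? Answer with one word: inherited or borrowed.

borrowed

If inherited, *sezomgenyim would pass through all of Razil's changes:
Razil: *sezomgenyim > sezumginyim > sezumginzim > sezomginzim > sezomyinzim  (by pre-nasal raising, unconditioned shift, vowel merger, unconditioned shift)
If borrowed from Orranic 'sezomgenyem' after the early changes, it would undergo only the recent ones:
  rule 4 (vowel merger): no change (sezomgenyem)
  rule 5 (unconditioned shift): sezomgenyem → sezomyenyem
  ⇒ as a loan: sezomyenyem
Razil 'sezomyenyem' matches the loan outcome 'sezomyenyem', not the inherited 'sezomyinzim' — it skipped the early Razil changes, so it was borrowed from Orranic.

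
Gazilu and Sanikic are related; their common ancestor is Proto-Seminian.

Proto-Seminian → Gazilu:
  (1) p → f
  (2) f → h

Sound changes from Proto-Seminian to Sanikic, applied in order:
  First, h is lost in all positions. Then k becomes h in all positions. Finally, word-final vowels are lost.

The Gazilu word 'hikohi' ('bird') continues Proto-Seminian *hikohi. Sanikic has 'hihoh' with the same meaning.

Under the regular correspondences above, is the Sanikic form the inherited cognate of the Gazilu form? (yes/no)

Derive the expected Sanikic reflex of *hikohi:
Sanikic: *hikohi > ikoi > ihoi > iho  (by h-loss, unconditioned shift, apocope)
The regular Sanikic reflex would be 'iho', but the attested form is 'hihoh'. The correspondence is irregular, so they are not cognates (the Sanikic form has a different source).

no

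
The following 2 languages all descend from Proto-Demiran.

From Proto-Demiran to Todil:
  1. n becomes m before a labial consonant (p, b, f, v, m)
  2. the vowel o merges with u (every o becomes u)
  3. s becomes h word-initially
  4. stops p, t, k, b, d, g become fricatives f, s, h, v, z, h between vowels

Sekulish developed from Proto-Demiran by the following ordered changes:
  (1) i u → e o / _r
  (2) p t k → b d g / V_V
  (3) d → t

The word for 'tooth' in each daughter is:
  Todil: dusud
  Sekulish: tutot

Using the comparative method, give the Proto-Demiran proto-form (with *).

*dutod

Position 4: Todil has u, Sekulish has o. Taking the neighbouring segments as reconstructed: Todil u could go back to *o or *u; Sekulish o can only go back to *o — the one source consistent with every daughter is *o.
Position 5: Todil has d, Sekulish has t. Todil preserves d here (none of its changes turn any other segment into d), so the proto-segment is *d.
Verify the candidate proto-form against each daughter:
Todil: *dutod
  dutod (rule 1 does not apply)
  dutod → dutud   [vowel merger]
  dutud (rule 3 does not apply)
  dutud → dusud   [intervocalic lenition]
  giving Todil dusud.
Sekulish: *dutod
  dutod (rule 1 does not apply)
  dutod → dudod   [intervocalic voicing]
  dudod → tutot   [unconditioned shift]
  giving Sekulish tutot.
Only *dutod yields all of Todil dusud, Sekulish tutot.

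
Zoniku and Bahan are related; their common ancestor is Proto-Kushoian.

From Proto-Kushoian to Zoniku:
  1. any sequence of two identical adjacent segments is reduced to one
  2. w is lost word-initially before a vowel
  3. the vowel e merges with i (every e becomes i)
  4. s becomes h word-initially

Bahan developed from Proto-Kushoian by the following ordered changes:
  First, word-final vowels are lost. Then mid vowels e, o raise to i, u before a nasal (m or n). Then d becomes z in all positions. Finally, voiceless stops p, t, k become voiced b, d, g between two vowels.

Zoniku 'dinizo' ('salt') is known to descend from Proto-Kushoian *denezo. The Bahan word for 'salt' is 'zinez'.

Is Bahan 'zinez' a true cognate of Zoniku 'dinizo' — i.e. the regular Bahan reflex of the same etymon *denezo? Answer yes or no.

Derive the expected Bahan reflex of *denezo:
Bahan: *denezo
  denezo → denez   [apocope]
  denez → dinez   [pre-nasal raising]
  dinez → zinez   [unconditioned shift]
  zinez (rule 4 does not apply)
  giving Bahan zinez.
Bahan 'zinez' matches the regular reflex exactly, so the pair is cognate.

yes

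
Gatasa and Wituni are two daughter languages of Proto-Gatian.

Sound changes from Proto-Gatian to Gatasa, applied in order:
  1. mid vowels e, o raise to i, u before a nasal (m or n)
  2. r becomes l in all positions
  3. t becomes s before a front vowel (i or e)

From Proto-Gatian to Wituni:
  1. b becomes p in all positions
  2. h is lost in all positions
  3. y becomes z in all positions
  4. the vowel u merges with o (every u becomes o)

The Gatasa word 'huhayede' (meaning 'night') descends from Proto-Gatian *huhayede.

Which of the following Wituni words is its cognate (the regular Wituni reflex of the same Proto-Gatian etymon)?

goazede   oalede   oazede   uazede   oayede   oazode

oazede

Wituni: *huhayede > uayede > uazede > oazede  (by h-loss, unconditioned shift, vowel merger)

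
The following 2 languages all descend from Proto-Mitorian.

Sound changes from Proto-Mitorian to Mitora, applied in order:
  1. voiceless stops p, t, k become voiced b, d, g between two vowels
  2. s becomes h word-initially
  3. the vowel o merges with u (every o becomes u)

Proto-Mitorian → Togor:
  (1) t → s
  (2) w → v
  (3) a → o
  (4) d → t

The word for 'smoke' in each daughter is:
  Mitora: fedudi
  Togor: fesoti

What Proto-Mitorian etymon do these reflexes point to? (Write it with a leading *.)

Position 3: Mitora has d, Togor has s. Taking the neighbouring segments as reconstructed: Mitora d could go back to *t or *d; Togor s could go back to *t or *s — the one source consistent with every daughter is *t.
Position 4: Mitora has u, Togor has o. Taking the neighbouring segments as reconstructed: Mitora u could go back to *o or *u; Togor o could go back to *a or *o — the one source consistent with every daughter is *o.
Position 5: Mitora has d, Togor has t. In Togor, t can only continue *d, so the proto-segment is *d.
Continuing position by position gives *fetodi; check it forward:
Mitora: *fetodi > fedodi > fedudi  (by intervocalic voicing, vowel merger)
Togor: *fetodi
  fetodi → fesodi   [unconditioned shift]
  fesodi (rule 2 does not apply)
  fesodi (rule 3 does not apply)
  fesodi → fesoti   [unconditioned shift]
  giving Togor fesoti.
No other proto-form is consistent with every reflex, so the reconstruction is *fetodi.

*fetodi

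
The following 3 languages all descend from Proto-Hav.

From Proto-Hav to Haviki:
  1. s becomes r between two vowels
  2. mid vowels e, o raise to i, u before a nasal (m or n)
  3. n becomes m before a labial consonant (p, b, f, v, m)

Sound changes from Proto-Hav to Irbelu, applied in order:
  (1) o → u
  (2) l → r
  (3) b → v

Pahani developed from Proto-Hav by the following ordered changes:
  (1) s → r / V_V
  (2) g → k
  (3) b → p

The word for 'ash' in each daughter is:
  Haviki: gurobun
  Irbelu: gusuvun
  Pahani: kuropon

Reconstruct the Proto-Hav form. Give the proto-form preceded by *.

Position 6: Haviki has u, Irbelu has u, Pahani has o. Pahani preserves o here (none of its changes turn any other segment into o), so the proto-segment is *o.
Position 5: Haviki has b, Irbelu has v, Pahani has p. Haviki preserves b here (none of its changes turn any other segment into b), so the proto-segment is *b.
Position 1: Haviki has g, Irbelu has g, Pahani has k. Haviki preserves g here (none of its changes turn any other segment into g), so the proto-segment is *g.
Verify the candidate proto-form against each daughter:
Haviki: start from *gusobon.
  rule 1 (rhotacism): gusobon → gurobon
  rule 2 (pre-nasal raising): gurobon → gurobun
  rule 3: no change — gurobun
  ⇒ Haviki gurobun
Irbelu: *gusobon > gusubun > gusuvun  (by vowel merger, unconditioned shift)
Pahani: *gusobon > gurobon > kurobon > kuropon  (by rhotacism, unconditioned shift, unconditioned shift)
No other proto-form is consistent with every reflex, so the reconstruction is *gusobon.

*gusobon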